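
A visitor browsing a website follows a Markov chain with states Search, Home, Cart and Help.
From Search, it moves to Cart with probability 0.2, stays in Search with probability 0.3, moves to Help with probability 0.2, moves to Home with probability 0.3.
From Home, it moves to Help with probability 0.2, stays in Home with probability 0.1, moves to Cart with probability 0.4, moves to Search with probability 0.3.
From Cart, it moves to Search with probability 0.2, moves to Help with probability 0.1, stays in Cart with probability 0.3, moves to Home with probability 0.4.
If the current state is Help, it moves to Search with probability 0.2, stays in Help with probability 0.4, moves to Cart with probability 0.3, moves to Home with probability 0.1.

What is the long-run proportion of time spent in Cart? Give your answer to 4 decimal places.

0.2991

Let the stationary distribution be π with π = πP and π_1 + π_2 + π_3 + π_4 = 1.
π_1 = 0.3·π_1 + 0.3·π_2 + 0.2·π_3 + 0.2·π_4
π_2 = 0.3·π_1 + 0.1·π_2 + 0.4·π_3 + 0.1·π_4
π_3 = 0.2·π_1 + 0.4·π_2 + 0.3·π_3 + 0.3·π_4
Solving with the normalization constraint gives π = (0.2488, 0.2395, 0.2991, 0.2126).
So the stationary probability of Cart is 0.2991.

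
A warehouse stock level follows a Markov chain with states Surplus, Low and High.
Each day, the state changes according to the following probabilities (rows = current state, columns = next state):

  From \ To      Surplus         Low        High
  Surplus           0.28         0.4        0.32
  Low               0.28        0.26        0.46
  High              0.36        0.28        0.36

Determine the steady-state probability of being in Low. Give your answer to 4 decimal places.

Let the stationary distribution be π with π = πP and π_1 + π_2 + π_3 = 1.
π_1 = 0.28·π_1 + 0.28·π_2 + 0.36·π_3
π_2 = 0.4·π_1 + 0.26·π_2 + 0.28·π_3
Solving with the normalization constraint gives π = (0.3103, 0.3110, 0.3787).
So the stationary probability of Low is 0.3110.

0.3110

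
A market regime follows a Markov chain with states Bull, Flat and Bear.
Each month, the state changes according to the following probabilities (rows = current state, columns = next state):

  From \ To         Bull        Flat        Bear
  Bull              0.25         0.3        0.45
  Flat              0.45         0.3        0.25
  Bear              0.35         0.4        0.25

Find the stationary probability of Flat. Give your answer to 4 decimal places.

0.3320

Let the stationary distribution be π with π = πP and π_1 + π_2 + π_3 = 1.
π_1 = 0.25·π_1 + 0.45·π_2 + 0.35·π_3
π_2 = 0.3·π_1 + 0.3·π_2 + 0.4·π_3
Solving with the normalization constraint gives π = (0.3484, 0.3320, 0.3197).
So the stationary probability of Flat is 0.3320.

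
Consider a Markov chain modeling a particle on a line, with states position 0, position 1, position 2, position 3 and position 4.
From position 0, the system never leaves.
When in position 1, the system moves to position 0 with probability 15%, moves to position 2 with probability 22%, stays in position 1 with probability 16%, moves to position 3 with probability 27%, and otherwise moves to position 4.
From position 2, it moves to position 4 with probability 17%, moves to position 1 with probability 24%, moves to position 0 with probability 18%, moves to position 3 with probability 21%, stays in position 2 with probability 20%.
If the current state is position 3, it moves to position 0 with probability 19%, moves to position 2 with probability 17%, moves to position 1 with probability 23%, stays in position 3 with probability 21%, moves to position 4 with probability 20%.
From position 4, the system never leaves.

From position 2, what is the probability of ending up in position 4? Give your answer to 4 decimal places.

Let h(s) be the probability of absorption at position 4 starting from transient state s. Then h(position 4) = 1 and h(position 0) = 0. By first-step analysis:
h(position 1) = 0.15·0 + 0.16·h(position 1) + 0.22·h(position 2) + 0.27·h(position 3) + 0.2·1
h(position 2) = 0.18·0 + 0.24·h(position 1) + 0.2·h(position 2) + 0.21·h(position 3) + 0.17·1
h(position 3) = 0.19·0 + 0.23·h(position 1) + 0.17·h(position 2) + 0.21·h(position 3) + 0.2·1
Solving: h(position 1) = 0.5390, h(position 2) = 0.5107, h(position 3) = 0.5200.
Starting from position 2, the probability is 0.5107.

0.5107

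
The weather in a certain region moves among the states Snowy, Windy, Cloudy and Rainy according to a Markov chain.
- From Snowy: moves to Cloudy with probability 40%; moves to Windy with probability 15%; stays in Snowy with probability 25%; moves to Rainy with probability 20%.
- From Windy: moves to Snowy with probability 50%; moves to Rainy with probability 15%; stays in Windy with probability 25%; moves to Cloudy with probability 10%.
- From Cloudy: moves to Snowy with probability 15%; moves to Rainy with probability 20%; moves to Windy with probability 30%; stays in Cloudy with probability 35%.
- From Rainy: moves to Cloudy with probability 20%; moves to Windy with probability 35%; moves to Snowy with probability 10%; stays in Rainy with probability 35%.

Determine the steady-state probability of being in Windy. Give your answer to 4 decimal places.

0.2597

Let the stationary distribution be π with π = πP and π_1 + π_2 + π_3 + π_4 = 1.
π_1 = 0.25·π_1 + 0.5·π_2 + 0.15·π_3 + 0.1·π_4
π_2 = 0.15·π_1 + 0.25·π_2 + 0.3·π_3 + 0.35·π_4
π_3 = 0.4·π_1 + 0.1·π_2 + 0.35·π_3 + 0.2·π_4
Solving with the normalization constraint gives π = (0.2554, 0.2597, 0.2648, 0.2200).
So the stationary probability of Windy is 0.2597.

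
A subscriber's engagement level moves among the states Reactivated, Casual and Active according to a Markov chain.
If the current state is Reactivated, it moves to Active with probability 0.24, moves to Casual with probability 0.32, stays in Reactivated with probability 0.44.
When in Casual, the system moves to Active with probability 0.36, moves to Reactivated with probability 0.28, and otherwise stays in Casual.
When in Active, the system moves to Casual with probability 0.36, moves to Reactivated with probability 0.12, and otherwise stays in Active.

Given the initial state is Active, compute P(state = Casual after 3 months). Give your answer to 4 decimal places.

0.3514

Propagate the distribution vector 3 months from Active.
After 0 months: (0.0000, 0.0000, 1.0000)
After 1 month: (0.1200, 0.3600, 0.5200)
After 2 months: (0.2160, 0.3552, 0.4288)
After 3 months: (0.2460, 0.3514, 0.4027)
P(in Casual after 3 months) = 0.3514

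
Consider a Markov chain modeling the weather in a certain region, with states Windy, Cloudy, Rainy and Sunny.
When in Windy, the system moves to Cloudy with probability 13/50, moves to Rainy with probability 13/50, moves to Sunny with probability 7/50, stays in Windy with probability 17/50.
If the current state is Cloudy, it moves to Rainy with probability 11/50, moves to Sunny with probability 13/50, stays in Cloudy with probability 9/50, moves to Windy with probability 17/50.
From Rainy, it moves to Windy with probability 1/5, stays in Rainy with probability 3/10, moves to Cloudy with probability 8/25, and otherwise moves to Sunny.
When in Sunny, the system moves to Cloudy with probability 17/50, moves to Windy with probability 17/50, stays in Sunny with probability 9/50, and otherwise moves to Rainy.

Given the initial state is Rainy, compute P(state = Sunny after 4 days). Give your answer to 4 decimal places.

0.1892

Propagate the distribution vector 4 days from Rainy.
After 0 days: (0.0000, 0.0000, 1.0000, 0.0000)
After 1 day: (0.2000, 0.3200, 0.3000, 0.1800)
After 2 days: (0.2980, 0.2668, 0.2376, 0.1976)
After 3 days: (0.3067, 0.2687, 0.2351, 0.1894)
After 4 days: (0.3071, 0.2678, 0.2359, 0.1892)
P(in Sunny after 4 days) = 0.1892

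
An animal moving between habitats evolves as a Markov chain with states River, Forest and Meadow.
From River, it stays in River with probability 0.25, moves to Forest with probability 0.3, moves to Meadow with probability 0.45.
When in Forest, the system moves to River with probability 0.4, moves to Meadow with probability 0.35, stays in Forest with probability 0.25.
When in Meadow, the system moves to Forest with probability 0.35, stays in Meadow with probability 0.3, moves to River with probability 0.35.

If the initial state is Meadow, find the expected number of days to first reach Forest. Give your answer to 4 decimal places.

2.9932

Let t(s) be the expected number of days to first reach Forest from state s, with t(Forest) = 0. Conditioning on the first day:
t(River) = 1 + 0.25·t(River) + 0.45·t(Meadow)
t(Meadow) = 1 + 0.35·t(River) + 0.3·t(Meadow)
Solving: t(River) = 3.1293, t(Meadow) = 2.9932.
Expected days from Meadow to Forest: 2.9932.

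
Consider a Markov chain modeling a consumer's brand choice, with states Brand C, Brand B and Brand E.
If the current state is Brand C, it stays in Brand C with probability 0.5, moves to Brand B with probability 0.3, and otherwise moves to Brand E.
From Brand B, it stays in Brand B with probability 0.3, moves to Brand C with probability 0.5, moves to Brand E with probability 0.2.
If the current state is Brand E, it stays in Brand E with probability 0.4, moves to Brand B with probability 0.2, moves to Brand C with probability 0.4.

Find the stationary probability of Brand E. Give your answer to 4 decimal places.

0.2500

Let the stationary distribution be π with π = πP and π_1 + π_2 + π_3 = 1.
π_1 = 0.5·π_1 + 0.5·π_2 + 0.4·π_3
π_2 = 0.3·π_1 + 0.3·π_2 + 0.2·π_3
Solving with the normalization constraint gives π = (0.4750, 0.2750, 0.2500).
So the stationary probability of Brand E is 0.2500.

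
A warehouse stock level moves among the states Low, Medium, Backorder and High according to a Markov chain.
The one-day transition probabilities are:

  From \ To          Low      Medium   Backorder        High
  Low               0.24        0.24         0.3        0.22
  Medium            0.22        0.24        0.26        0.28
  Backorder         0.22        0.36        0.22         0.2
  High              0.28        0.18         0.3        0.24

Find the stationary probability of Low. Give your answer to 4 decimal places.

Let the stationary distribution be π with π = πP and π_1 + π_2 + π_3 + π_4 = 1.
π_1 = 0.24·π_1 + 0.22·π_2 + 0.22·π_3 + 0.28·π_4
π_2 = 0.24·π_1 + 0.24·π_2 + 0.36·π_3 + 0.18·π_4
π_3 = 0.3·π_1 + 0.26·π_2 + 0.22·π_3 + 0.3·π_4
Solving with the normalization constraint gives π = (0.2389, 0.2581, 0.2682, 0.2348).
So the stationary probability of Low is 0.2389.

0.2389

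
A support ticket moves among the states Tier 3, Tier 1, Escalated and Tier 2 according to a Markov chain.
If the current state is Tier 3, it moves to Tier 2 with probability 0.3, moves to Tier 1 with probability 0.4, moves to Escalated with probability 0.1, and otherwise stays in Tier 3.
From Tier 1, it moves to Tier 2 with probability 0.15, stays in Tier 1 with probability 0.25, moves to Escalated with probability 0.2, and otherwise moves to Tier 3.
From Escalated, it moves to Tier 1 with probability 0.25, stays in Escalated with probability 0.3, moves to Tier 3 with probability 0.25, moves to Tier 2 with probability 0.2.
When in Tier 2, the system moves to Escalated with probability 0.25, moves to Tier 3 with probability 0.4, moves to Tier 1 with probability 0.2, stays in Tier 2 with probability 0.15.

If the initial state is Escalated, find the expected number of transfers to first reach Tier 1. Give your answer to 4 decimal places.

3.5773

Let t(s) be the expected number of transfers to first reach Tier 1 from state s, with t(Tier 1) = 0. Conditioning on the first transfer:
t(Tier 3) = 1 + 0.2·t(Tier 3) + 0.1·t(Escalated) + 0.3·t(Tier 2)
t(Escalated) = 1 + 0.25·t(Tier 3) + 0.3·t(Escalated) + 0.2·t(Tier 2)
t(Tier 2) = 1 + 0.4·t(Tier 3) + 0.25·t(Escalated) + 0.15·t(Tier 2)
Solving: t(Tier 3) = 3.0757, t(Escalated) = 3.5773, t(Tier 2) = 3.6760.
Expected transfers from Escalated to Tier 1: 3.5773.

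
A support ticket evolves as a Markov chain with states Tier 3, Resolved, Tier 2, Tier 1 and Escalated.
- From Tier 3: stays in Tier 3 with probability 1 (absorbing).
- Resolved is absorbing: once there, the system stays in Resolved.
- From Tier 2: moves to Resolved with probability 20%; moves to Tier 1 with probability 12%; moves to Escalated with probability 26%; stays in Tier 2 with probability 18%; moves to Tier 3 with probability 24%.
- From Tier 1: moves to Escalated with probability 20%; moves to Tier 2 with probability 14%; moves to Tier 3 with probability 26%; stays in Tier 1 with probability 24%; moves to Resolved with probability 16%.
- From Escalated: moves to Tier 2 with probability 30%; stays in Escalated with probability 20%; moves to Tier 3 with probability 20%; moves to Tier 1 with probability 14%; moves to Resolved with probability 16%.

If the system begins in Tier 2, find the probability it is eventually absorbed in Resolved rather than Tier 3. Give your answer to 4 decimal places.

0.4420

Let h(s) be the probability of absorption at Resolved starting from transient state s. Then h(Resolved) = 1 and h(Tier 3) = 0. By first-step analysis:
h(Tier 2) = 0.24·0 + 0.2·1 + 0.18·h(Tier 2) + 0.12·h(Tier 1) + 0.26·h(Escalated)
h(Tier 1) = 0.26·0 + 0.16·1 + 0.14·h(Tier 2) + 0.24·h(Tier 1) + 0.2·h(Escalated)
h(Escalated) = 0.2·0 + 0.16·1 + 0.3·h(Tier 2) + 0.14·h(Tier 1) + 0.2·h(Escalated)
Solving: h(Tier 2) = 0.4420, h(Tier 1) = 0.4069, h(Escalated) = 0.4370.
Starting from Tier 2, the probability is 0.4420.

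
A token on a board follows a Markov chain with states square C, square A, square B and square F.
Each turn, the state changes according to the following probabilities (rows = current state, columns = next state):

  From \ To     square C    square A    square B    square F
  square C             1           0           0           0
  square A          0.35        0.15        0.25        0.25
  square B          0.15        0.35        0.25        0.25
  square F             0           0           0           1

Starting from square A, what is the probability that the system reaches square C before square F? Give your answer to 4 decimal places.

0.5455

Let h(s) be the probability of absorption at square C starting from transient state s. Then h(square C) = 1 and h(square F) = 0. By first-step analysis:
h(square A) = 0.35·1 + 0.15·h(square A) + 0.25·h(square B) + 0.25·0
h(square B) = 0.15·1 + 0.35·h(square A) + 0.25·h(square B) + 0.25·0
Solving: h(square A) = 0.5455, h(square B) = 0.4545.
Starting from square A, the probability is 0.5455.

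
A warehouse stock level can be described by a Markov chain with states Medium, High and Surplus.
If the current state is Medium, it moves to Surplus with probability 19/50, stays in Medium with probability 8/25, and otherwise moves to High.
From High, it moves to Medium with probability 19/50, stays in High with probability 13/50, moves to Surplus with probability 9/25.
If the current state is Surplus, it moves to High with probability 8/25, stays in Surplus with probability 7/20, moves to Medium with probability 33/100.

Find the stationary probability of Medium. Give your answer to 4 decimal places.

0.3414

Let the stationary distribution be π with π = πP and π_1 + π_2 + π_3 = 1.
π_1 = 0.32·π_1 + 0.38·π_2 + 0.33·π_3
π_2 = 0.3·π_1 + 0.26·π_2 + 0.32·π_3
Solving with the normalization constraint gives π = (0.3414, 0.2954, 0.3632).
So the stationary probability of Medium is 0.3414.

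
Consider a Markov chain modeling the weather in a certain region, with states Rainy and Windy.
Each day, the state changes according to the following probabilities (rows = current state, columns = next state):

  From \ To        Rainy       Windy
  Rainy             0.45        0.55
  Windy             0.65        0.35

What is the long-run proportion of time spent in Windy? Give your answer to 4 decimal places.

Let the stationary distribution be π with π = πP and π_1 + π_2 = 1.
π_1 = 0.45·π_1 + 0.65·π_2
Solving with the normalization constraint gives π = (0.5417, 0.4583).
So the stationary probability of Windy is 0.4583.

0.4583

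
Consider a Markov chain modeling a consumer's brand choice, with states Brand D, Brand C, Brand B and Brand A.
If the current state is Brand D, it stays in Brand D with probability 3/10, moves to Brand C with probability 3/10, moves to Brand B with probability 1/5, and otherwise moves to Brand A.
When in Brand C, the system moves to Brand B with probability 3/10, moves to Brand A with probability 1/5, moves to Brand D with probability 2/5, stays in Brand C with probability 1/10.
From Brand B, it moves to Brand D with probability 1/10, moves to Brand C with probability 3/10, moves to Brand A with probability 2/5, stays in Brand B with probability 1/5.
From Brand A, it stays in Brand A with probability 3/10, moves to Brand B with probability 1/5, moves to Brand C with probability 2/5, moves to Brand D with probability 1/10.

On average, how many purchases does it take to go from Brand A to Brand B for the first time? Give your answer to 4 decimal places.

Let t(s) be the expected number of purchases to first reach Brand B from state s, with t(Brand B) = 0. Conditioning on the first purchase:
t(Brand D) = 1 + 0.3·t(Brand D) + 0.3·t(Brand C) + 0.2·t(Brand A)
t(Brand C) = 1 + 0.4·t(Brand D) + 0.1·t(Brand C) + 0.2·t(Brand A)
t(Brand A) = 1 + 0.1·t(Brand D) + 0.4·t(Brand C) + 0.3·t(Brand A)
Solving: t(Brand D) = 4.4082, t(Brand C) = 4.0408, t(Brand A) = 4.3673.
Expected purchases from Brand A to Brand B: 4.3673.

4.3673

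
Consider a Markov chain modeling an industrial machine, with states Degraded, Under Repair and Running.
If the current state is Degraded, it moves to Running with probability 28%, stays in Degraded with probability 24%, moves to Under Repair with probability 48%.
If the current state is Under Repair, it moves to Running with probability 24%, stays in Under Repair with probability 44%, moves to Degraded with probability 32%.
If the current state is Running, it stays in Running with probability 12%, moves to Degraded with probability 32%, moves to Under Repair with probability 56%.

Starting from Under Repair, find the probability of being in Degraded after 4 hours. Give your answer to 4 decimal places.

Propagate the distribution vector 4 hours from Under Repair.
After 0 hours: (0.0000, 1.0000, 0.0000)
After 1 hour: (0.3200, 0.4400, 0.2400)
After 2 hours: (0.2944, 0.4816, 0.2240)
After 3 hours: (0.2964, 0.4787, 0.2249)
After 4 hours: (0.2963, 0.4788, 0.2249)
P(in Degraded after 4 hours) = 0.2963

0.2963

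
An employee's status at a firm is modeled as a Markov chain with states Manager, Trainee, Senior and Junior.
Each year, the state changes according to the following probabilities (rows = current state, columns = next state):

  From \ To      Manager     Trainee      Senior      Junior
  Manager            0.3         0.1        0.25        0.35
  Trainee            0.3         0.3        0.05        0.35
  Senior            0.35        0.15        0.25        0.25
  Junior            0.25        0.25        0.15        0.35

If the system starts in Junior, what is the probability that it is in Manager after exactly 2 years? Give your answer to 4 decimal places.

Propagate the distribution vector 2 years from Junior.
After 0 years: (0.0000, 0.0000, 0.0000, 1.0000)
After 1 year: (0.2500, 0.2500, 0.1500, 0.3500)
After 2 years: (0.2900, 0.2100, 0.1650, 0.3350)
P(in Manager after 2 years) = 0.2900

0.2900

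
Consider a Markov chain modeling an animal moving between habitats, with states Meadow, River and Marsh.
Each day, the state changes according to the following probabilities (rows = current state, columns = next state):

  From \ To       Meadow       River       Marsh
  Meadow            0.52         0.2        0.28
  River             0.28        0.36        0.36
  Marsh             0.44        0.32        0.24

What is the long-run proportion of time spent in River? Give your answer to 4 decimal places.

0.2796

Let the stationary distribution be π with π = πP and π_1 + π_2 + π_3 = 1.
π_1 = 0.52·π_1 + 0.28·π_2 + 0.44·π_3
π_2 = 0.2·π_1 + 0.36·π_2 + 0.32·π_3
Solving with the normalization constraint gives π = (0.4296, 0.2796, 0.2907).
So the stationary probability of River is 0.2796.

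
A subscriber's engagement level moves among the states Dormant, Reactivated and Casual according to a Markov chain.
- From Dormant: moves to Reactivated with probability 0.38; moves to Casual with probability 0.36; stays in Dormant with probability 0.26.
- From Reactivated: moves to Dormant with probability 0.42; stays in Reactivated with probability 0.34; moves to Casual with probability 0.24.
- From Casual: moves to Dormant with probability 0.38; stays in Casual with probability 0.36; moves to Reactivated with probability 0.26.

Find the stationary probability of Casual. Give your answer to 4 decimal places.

0.3206

Let the stationary distribution be π with π = πP and π_1 + π_2 + π_3 = 1.
π_1 = 0.26·π_1 + 0.42·π_2 + 0.38·π_3
π_2 = 0.38·π_1 + 0.34·π_2 + 0.26·π_3
Solving with the normalization constraint gives π = (0.3510, 0.3284, 0.3206).
So the stationary probability of Casual is 0.3206.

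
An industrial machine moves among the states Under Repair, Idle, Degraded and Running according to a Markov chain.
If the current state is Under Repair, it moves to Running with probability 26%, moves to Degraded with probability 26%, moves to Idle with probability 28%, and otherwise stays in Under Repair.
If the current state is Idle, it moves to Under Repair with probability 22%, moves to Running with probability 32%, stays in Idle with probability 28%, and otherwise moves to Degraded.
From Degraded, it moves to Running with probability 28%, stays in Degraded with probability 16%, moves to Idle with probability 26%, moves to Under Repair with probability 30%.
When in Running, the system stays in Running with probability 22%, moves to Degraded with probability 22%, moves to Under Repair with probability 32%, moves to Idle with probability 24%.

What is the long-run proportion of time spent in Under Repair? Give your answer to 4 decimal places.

Let the stationary distribution be π with π = πP and π_1 + π_2 + π_3 + π_4 = 1.
π_1 = 0.2·π_1 + 0.22·π_2 + 0.3·π_3 + 0.32·π_4
π_2 = 0.28·π_1 + 0.28·π_2 + 0.26·π_3 + 0.24·π_4
π_3 = 0.26·π_1 + 0.18·π_2 + 0.16·π_3 + 0.22·π_4
Solving with the normalization constraint gives π = (0.2583, 0.2651, 0.2073, 0.2693).
So the stationary probability of Under Repair is 0.2583.

0.2583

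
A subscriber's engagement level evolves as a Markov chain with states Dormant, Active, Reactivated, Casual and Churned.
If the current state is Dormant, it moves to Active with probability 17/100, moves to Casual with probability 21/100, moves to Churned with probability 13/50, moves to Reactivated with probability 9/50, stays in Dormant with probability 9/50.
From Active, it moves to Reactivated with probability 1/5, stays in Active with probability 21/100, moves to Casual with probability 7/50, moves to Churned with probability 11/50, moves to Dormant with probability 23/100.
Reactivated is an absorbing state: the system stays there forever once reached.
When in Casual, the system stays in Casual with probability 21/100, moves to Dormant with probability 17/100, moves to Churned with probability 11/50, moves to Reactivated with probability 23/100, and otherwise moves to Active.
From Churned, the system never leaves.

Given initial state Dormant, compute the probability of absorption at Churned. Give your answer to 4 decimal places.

Let h(s) be the probability of absorption at Churned starting from transient state s. Then h(Churned) = 1 and h(Reactivated) = 0. By first-step analysis:
h(Dormant) = 0.18·h(Dormant) + 0.17·h(Active) + 0.18·0 + 0.21·h(Casual) + 0.26·1
h(Active) = 0.23·h(Dormant) + 0.21·h(Active) + 0.2·0 + 0.14·h(Casual) + 0.22·1
h(Casual) = 0.17·h(Dormant) + 0.17·h(Active) + 0.23·0 + 0.21·h(Casual) + 0.22·1
Solving: h(Dormant) = 0.5588, h(Active) = 0.5321, h(Casual) = 0.5132.
Starting from Dormant, the probability is 0.5588.

0.5588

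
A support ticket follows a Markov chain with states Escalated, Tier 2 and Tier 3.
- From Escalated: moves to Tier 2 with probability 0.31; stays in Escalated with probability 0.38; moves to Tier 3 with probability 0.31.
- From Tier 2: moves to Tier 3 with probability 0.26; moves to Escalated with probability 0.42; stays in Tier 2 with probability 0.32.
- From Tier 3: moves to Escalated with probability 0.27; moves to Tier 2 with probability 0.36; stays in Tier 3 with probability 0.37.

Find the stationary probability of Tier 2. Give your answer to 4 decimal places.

0.3289

Let the stationary distribution be π with π = πP and π_1 + π_2 + π_3 = 1.
π_1 = 0.38·π_1 + 0.42·π_2 + 0.27·π_3
π_2 = 0.31·π_1 + 0.32·π_2 + 0.36·π_3
Solving with the normalization constraint gives π = (0.3588, 0.3289, 0.3123).
So the stationary probability of Tier 2 is 0.3289.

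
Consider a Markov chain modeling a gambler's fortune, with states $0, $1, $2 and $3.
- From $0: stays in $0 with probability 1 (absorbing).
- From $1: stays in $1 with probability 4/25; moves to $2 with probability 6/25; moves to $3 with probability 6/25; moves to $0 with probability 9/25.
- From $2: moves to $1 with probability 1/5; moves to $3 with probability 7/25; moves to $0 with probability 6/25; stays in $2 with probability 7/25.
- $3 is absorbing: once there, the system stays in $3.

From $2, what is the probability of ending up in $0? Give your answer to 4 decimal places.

0.4914

Let h(s) be the probability of absorption at $0 starting from transient state s. Then h($0) = 1 and h($3) = 0. By first-step analysis:
h($1) = 0.36·1 + 0.16·h($1) + 0.24·h($2) + 0.24·0
h($2) = 0.24·1 + 0.2·h($1) + 0.28·h($2) + 0.28·0
Solving: h($1) = 0.5690, h($2) = 0.4914.
Starting from $2, the probability is 0.4914.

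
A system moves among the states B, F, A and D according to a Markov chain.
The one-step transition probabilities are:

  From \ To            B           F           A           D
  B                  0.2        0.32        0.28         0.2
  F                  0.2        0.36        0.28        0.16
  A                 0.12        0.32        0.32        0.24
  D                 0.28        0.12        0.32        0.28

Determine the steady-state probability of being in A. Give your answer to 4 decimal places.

0.3007

Let the stationary distribution be π with π = πP and π_1 + π_2 + π_3 + π_4 = 1.
π_1 = 0.2·π_1 + 0.2·π_2 + 0.12·π_3 + 0.28·π_4
π_2 = 0.32·π_1 + 0.36·π_2 + 0.32·π_3 + 0.12·π_4
π_3 = 0.28·π_1 + 0.28·π_2 + 0.32·π_3 + 0.32·π_4
Solving with the normalization constraint gives π = (0.1934, 0.2879, 0.3007, 0.2179).
So the stationary probability of A is 0.3007.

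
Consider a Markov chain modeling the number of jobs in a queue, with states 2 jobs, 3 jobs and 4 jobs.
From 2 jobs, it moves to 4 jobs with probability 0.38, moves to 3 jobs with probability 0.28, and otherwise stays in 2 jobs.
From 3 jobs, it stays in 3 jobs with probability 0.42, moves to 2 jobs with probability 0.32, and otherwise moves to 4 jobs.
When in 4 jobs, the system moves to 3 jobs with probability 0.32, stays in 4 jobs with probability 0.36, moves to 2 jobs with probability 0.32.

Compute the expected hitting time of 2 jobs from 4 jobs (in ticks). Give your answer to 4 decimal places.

Let t(s) be the expected number of ticks to first reach 2 jobs from state s, with t(2 jobs) = 0. Conditioning on the first tick:
t(3 jobs) = 1 + 0.42·t(3 jobs) + 0.26·t(4 jobs)
t(4 jobs) = 1 + 0.32·t(3 jobs) + 0.36·t(4 jobs)
Solving: t(3 jobs) = 3.1250, t(4 jobs) = 3.1250.
Expected ticks from 4 jobs to 2 jobs: 3.1250.

3.1250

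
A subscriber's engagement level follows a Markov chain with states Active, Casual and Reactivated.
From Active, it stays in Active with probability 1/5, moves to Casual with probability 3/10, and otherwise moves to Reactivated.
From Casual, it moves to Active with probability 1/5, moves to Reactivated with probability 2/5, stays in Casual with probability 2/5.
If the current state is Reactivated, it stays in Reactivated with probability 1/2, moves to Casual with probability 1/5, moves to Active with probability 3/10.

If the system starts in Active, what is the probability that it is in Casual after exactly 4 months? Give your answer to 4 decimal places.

0.2809

Propagate the distribution vector 4 months from Active.
After 0 months: (1.0000, 0.0000, 0.0000)
After 1 month: (0.2000, 0.3000, 0.5000)
After 2 months: (0.2500, 0.2800, 0.4700)
After 3 months: (0.2470, 0.2810, 0.4720)
After 4 months: (0.2472, 0.2809, 0.4719)
P(in Casual after 4 months) = 0.2809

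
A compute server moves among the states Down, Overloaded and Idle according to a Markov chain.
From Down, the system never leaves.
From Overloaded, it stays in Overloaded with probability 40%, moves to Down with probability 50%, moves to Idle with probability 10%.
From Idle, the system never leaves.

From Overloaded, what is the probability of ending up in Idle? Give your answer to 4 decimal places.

Let h(s) be the probability of absorption at Idle starting from transient state s. Then h(Idle) = 1 and h(Down) = 0. By first-step analysis:
h(Overloaded) = 0.5·0 + 0.4·h(Overloaded) + 0.1·1
Solving: h(Overloaded) = 0.1667.
Starting from Overloaded, the probability is 0.1667.

0.1667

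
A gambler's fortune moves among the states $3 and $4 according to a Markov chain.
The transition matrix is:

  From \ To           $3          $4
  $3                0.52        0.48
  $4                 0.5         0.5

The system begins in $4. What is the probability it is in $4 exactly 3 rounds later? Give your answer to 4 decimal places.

0.4898

Propagate the distribution vector 3 rounds from $4.
After 0 rounds: (0.0000, 1.0000)
After 1 round: (0.5000, 0.5000)
After 2 rounds: (0.5100, 0.4900)
After 3 rounds: (0.5102, 0.4898)
P(in $4 after 3 rounds) = 0.4898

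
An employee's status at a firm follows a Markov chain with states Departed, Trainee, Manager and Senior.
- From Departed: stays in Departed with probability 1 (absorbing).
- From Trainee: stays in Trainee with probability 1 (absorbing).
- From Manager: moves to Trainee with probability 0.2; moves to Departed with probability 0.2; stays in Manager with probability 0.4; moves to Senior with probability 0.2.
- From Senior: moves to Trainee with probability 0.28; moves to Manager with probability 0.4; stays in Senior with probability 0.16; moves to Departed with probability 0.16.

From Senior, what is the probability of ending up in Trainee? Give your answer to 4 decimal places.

0.5849

Let h(s) be the probability of absorption at Trainee starting from transient state s. Then h(Trainee) = 1 and h(Departed) = 0. By first-step analysis:
h(Manager) = 0.2·0 + 0.2·1 + 0.4·h(Manager) + 0.2·h(Senior)
h(Senior) = 0.16·0 + 0.28·1 + 0.4·h(Manager) + 0.16·h(Senior)
Solving: h(Manager) = 0.5283, h(Senior) = 0.5849.
Starting from Senior, the probability is 0.5849.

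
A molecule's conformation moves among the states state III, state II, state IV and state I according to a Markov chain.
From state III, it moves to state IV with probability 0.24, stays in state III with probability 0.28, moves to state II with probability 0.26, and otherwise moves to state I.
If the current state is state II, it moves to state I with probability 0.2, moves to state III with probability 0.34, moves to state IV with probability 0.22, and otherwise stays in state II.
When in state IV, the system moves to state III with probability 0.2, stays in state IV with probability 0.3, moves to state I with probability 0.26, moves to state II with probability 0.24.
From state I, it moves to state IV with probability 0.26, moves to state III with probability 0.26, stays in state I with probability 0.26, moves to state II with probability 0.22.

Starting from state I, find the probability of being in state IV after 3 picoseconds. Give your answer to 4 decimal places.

0.2553

Propagate the distribution vector 3 picoseconds from state I.
After 0 picoseconds: (0.0000, 0.0000, 0.0000, 1.0000)
After 1 picosecond: (0.2600, 0.2200, 0.2600, 0.2600)
After 2 picoseconds: (0.2672, 0.2400, 0.2564, 0.2364)
After 3 picoseconds: (0.2692, 0.2406, 0.2553, 0.2349)
P(in state IV after 3 picoseconds) = 0.2553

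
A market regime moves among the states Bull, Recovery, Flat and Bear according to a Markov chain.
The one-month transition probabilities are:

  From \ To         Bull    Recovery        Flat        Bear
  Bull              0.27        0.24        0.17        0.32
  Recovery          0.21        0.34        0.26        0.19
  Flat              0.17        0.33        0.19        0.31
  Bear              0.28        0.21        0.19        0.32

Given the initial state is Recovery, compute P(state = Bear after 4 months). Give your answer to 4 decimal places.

Propagate the distribution vector 4 months from Recovery.
After 0 months: (0.0000, 1.0000, 0.0000, 0.0000)
After 1 month: (0.2100, 0.3400, 0.2600, 0.1900)
After 2 months: (0.2255, 0.2917, 0.2096, 0.2732)
After 3 months: (0.2343, 0.2798, 0.2059, 0.2800)
After 4 months: (0.2354, 0.2781, 0.2049, 0.2816)
P(in Bear after 4 months) = 0.2816

0.2816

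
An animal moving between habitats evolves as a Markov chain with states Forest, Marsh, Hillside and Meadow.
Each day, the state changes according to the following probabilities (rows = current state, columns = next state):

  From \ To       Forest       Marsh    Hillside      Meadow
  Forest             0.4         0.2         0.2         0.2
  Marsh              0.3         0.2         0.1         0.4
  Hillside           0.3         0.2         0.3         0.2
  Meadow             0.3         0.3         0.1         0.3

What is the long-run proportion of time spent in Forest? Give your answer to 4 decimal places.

Let the stationary distribution be π with π = πP and π_1 + π_2 + π_3 + π_4 = 1.
π_1 = 0.4·π_1 + 0.3·π_2 + 0.3·π_3 + 0.3·π_4
π_2 = 0.2·π_1 + 0.2·π_2 + 0.2·π_3 + 0.3·π_4
π_3 = 0.2·π_1 + 0.1·π_2 + 0.3·π_3 + 0.1·π_4
Solving with the normalization constraint gives π = (0.3333, 0.2273, 0.1667, 0.2727).
So the stationary probability of Forest is 0.3333.

0.3333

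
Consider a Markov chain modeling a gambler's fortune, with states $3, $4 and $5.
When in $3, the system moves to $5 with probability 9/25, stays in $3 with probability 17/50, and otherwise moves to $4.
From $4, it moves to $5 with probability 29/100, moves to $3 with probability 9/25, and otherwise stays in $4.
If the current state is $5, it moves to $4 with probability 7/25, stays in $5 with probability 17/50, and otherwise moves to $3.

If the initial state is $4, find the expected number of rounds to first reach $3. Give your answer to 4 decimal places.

Let t(s) be the expected number of rounds to first reach $3 from state s, with t($3) = 0. Conditioning on the first round:
t($4) = 1 + 0.35·t($4) + 0.29·t($5)
t($5) = 1 + 0.28·t($4) + 0.34·t($5)
Solving: t($4) = 2.7315, t($5) = 2.6740.
Expected rounds from $4 to $3: 2.7315.

2.7315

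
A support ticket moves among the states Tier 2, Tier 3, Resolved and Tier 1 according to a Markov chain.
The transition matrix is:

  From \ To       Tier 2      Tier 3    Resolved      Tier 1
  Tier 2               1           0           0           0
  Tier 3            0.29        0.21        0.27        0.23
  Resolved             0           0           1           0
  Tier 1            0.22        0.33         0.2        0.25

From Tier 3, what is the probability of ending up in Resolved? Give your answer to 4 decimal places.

Let h(s) be the probability of absorption at Resolved starting from transient state s. Then h(Resolved) = 1 and h(Tier 2) = 0. By first-step analysis:
h(Tier 3) = 0.29·0 + 0.21·h(Tier 3) + 0.27·1 + 0.23·h(Tier 1)
h(Tier 1) = 0.22·0 + 0.33·h(Tier 3) + 0.2·1 + 0.25·h(Tier 1)
Solving: h(Tier 3) = 0.4810, h(Tier 1) = 0.4783.
Starting from Tier 3, the probability is 0.4810.

0.4810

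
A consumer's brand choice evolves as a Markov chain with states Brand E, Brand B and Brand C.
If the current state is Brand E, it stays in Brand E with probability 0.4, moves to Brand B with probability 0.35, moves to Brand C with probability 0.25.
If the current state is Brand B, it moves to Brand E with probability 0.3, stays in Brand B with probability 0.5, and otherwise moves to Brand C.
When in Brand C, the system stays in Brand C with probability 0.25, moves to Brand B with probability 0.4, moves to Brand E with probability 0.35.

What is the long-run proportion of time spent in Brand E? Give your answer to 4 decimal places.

Let the stationary distribution be π with π = πP and π_1 + π_2 + π_3 = 1.
π_1 = 0.4·π_1 + 0.3·π_2 + 0.35·π_3
π_2 = 0.35·π_1 + 0.5·π_2 + 0.4·π_3
Solving with the normalization constraint gives π = (0.3460, 0.4252, 0.2287).
So the stationary probability of Brand E is 0.3460.

0.3460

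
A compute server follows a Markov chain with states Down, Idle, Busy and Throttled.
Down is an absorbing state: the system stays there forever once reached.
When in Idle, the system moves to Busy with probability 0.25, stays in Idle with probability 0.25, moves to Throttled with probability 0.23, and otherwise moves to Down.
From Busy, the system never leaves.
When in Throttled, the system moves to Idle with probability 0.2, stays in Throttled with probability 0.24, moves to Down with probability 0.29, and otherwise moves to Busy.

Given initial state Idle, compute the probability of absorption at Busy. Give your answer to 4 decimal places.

Let h(s) be the probability of absorption at Busy starting from transient state s. Then h(Busy) = 1 and h(Down) = 0. By first-step analysis:
h(Idle) = 0.27·0 + 0.25·h(Idle) + 0.25·1 + 0.23·h(Throttled)
h(Throttled) = 0.29·0 + 0.2·h(Idle) + 0.27·1 + 0.24·h(Throttled)
Solving: h(Idle) = 0.4811, h(Throttled) = 0.4819.
Starting from Idle, the probability is 0.4811.

0.4811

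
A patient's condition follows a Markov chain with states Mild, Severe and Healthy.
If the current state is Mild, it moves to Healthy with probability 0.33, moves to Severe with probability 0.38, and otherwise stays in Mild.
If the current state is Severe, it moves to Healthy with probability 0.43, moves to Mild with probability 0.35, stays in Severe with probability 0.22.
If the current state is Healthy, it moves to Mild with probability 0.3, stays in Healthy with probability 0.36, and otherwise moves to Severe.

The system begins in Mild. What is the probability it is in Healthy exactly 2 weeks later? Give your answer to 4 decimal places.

0.3779

Sum over the intermediate state after 1 week:
P = P(Mild→Mild)·P(Mild→Healthy) + P(Mild→Severe)·P(Severe→Healthy) + P(Mild→Healthy)·P(Healthy→Healthy)
  = 0.29×0.33 + 0.38×0.43 + 0.33×0.36
  = 0.0957 + 0.1634 + 0.1188 = 0.3779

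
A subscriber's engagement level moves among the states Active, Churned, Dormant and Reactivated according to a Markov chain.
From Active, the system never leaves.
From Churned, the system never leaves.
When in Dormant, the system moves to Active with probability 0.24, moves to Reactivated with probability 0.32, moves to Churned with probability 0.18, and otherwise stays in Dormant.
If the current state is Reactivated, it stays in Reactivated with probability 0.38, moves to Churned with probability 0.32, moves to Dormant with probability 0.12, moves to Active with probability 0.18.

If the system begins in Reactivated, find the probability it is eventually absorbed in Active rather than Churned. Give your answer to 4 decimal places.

Let h(s) be the probability of absorption at Active starting from transient state s. Then h(Active) = 1 and h(Churned) = 0. By first-step analysis:
h(Dormant) = 0.24·1 + 0.18·0 + 0.26·h(Dormant) + 0.32·h(Reactivated)
h(Reactivated) = 0.18·1 + 0.32·0 + 0.12·h(Dormant) + 0.38·h(Reactivated)
Solving: h(Dormant) = 0.4910, h(Reactivated) = 0.3853.
Starting from Reactivated, the probability is 0.3853.

0.3853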